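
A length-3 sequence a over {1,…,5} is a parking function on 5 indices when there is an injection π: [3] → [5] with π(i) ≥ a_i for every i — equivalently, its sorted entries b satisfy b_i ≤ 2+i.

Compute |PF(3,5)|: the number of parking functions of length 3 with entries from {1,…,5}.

#PF = (5+1−3)·(5+1)^{3−1} = 3 · 36 = 108
E.g. (5,3,2) → sorted (2,3,5): b_i ≤ 2+i ∀i, a PF.

108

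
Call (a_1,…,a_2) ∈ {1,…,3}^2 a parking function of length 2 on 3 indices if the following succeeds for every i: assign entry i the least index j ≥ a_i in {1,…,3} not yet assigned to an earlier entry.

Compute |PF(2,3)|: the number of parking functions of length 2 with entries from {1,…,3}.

8

#PF = 2·4^1 = 2×4 = 8 (Konheim–Weiss)
Check (1,1) → sorted (1,1): b_i ≤ 1+i ∀i, a PF.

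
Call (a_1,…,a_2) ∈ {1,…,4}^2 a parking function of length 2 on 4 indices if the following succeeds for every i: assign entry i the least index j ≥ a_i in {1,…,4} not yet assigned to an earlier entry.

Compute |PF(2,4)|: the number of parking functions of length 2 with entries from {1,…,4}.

15

|PF| = (4−2+1)·(4+1)^(2−1) = 3×5 = 15 [KW]
E.g. (4,3) → sorted (3,4): b_i ≤ 2+i ∀i, a PF.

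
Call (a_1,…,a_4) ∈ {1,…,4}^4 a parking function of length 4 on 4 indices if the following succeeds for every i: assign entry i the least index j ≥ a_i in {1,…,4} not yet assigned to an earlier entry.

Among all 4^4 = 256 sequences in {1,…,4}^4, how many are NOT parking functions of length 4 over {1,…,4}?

131

|PF| = (4−4+1)·(4+1)^(4−1) = 1·125 = 125 (Pollak)
Check (3,4,4,3) → sorted (3,3,4,4): b_1=3>1, not a PF.
4^4 − 125 = 256 − 125 = 131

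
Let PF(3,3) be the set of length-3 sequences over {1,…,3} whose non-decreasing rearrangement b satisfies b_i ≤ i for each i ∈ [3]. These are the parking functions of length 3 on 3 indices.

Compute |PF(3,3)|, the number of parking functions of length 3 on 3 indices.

16

#PF = 1·4^2 = 1 · 16 = 16 (Pollak)
Example (1,3,2) → sorted (1,2,3): b_i ≤ i ∀i, a PF.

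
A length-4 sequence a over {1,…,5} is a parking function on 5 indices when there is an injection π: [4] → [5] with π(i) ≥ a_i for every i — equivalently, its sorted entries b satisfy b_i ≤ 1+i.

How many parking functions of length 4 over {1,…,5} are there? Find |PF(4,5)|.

432

|PF(4,5)| = (5+1−4)·(5+1)^{4−1} = 2·216 = 432 (Konheim–Weiss)
Example (4,2,1,2) → sorted (1,2,2,4): b_i ≤ 1+i ∀i, a PF.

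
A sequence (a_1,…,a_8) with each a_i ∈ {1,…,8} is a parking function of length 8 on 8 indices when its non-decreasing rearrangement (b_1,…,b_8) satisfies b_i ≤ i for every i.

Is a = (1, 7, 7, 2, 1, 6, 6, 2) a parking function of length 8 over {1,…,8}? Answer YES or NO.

NO

Sorted: b = (1, 1, 2, 2, 6, 6, 7, 7).
  b_1=1 ≤ 1
  b_2=1 ≤ 2
  b_3=2 ≤ 3
  b_4=2 ≤ 4
  b_5=6 > 5
  fails at i=5 ⇒ NO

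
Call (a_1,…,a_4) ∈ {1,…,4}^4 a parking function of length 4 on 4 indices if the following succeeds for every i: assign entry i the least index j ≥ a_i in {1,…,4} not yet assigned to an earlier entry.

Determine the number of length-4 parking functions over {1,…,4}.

|PF| = (4−4+1)·(4+1)^(4−1) = 1 · 125 = 125
Example (3,1,4,1) → sorted (1,1,3,4): b_i ≤ i ∀i, a PF.

125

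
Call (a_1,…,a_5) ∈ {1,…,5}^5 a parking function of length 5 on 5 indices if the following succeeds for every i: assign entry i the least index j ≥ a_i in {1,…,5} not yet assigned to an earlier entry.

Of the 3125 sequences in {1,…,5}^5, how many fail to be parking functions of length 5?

|PF| = 1·6^4 = 1 · 1296 = 1296
One tuple (4,3,4,3,3) → sorted (3,3,3,4,4): b_1=3>1, not a PF.
So 3125 − 1296 = 1829 fail.

1829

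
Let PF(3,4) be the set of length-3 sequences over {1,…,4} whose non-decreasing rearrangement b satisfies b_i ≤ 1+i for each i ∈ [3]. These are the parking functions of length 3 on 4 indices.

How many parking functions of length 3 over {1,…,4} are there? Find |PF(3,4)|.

50

|PF(3,4)| = 2·5^2 = 2 · 25 = 50 [KW]
One tuple (3,2,2) → sorted (2,2,3): b_i ≤ 1+i ∀i, a PF.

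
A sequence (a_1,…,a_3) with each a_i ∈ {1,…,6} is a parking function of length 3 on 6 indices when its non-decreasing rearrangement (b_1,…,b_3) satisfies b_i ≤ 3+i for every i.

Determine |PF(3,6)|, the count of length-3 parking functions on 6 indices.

196

Count = (6−3+1)·(6+1)^(3−1) = 4×49 = 196 (Konheim–Weiss)
Example (5,2,2) → sorted (2,2,5): b_i ≤ 3+i ∀i, a PF.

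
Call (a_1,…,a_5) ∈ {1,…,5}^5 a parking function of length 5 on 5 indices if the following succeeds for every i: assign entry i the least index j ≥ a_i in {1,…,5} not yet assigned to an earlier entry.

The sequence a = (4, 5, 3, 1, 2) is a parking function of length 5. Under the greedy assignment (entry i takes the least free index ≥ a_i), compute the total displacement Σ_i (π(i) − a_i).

0

Σπ(i) = 1+…+5 = 15; Σa = 4+5+3+1+2 = 15; disp = 15−15 = 0.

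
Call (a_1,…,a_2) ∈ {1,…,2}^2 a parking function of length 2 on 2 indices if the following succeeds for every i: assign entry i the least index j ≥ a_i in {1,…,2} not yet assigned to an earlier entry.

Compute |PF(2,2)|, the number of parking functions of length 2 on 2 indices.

|PF| = (2+1−2)·(2+1)^{2−1} = 1 · 3 = 3 [KW]
Check (1,2) → sorted (1,2): b_i ≤ i ∀i, a PF.

3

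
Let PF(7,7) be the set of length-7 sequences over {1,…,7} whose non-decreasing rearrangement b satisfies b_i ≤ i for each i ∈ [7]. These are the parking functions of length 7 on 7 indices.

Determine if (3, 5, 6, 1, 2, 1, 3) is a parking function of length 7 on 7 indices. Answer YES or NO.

YES

Sorted: b = (1, 1, 2, 3, 3, 5, 6).
  b_1=1 ≤ 1
  b_2=1 ≤ 2
  b_3=2 ≤ 3
  b_4=3 ≤ 4
  b_5=3 ≤ 5
  b_6=5 ≤ 6
  b_7=6 ≤ 7
All bounds hold ⇒ YES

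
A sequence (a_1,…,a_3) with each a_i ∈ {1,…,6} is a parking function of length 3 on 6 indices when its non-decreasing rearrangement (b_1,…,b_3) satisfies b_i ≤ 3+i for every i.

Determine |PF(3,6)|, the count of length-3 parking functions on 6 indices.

|PF| = (6−3+1)·(6+1)^(3−1) = 4 · 49 = 196
Example (5,2,2) → sorted (2,2,5): b_i ≤ 3+i ∀i, a PF.

196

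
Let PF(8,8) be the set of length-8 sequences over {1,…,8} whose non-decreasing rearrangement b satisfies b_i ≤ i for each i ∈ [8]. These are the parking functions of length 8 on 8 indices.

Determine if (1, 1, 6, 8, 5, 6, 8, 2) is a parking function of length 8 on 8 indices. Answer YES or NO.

Sorted: b = (1, 1, 2, 5, 6, 6, 8, 8).
  b_1=1 ≤ 1
  b_2=1 ≤ 2
  b_3=2 ≤ 3
  b_4=5 > 4
  fails at i=4 ⇒ NO

NO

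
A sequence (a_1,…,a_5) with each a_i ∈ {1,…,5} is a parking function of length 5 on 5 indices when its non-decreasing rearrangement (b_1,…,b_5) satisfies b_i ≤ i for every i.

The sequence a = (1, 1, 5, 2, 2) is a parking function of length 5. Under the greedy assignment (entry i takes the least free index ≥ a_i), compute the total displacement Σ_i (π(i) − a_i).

Σπ = 15 ({1..5} each once); Σa = 1+1+5+2+2 = 11; disp = 15−11 = 4.

4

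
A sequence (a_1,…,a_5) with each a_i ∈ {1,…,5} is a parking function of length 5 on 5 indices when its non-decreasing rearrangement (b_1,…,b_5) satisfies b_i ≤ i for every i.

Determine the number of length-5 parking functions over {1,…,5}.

1296

Count = (6−5)·6^(5−1) = 1×1296 = 1296
Check (1,2,3,5,3) → sorted (1,2,3,3,5): b_i ≤ i ∀i, a PF.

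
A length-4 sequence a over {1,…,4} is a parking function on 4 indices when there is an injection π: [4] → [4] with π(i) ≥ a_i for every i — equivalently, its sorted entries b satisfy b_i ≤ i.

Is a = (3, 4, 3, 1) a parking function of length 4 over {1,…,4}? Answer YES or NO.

Order a: b = (1, 3, 3, 4).
  b_1=1 ≤ 1
  b_2=3 > 2
  fails at i=2 ⇒ NO

NO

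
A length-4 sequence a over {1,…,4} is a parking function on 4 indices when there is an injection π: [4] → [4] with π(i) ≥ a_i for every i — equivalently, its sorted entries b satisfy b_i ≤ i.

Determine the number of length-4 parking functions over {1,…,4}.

|PF| = (4−4+1)·(4+1)^(4−1) = 1·125 = 125
One tuple (1,1,2,1) → sorted (1,1,1,2): b_i ≤ i ∀i, a PF.

125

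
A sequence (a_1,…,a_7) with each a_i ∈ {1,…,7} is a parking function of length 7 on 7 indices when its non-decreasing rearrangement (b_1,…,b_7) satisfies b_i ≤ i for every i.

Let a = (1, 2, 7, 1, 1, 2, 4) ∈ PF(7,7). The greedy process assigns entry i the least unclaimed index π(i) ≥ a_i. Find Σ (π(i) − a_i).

10

Σπ(i) = 1+…+7 = 28; Σa = 1+2+7+1+1+2+4 = 18; disp = 28−18 = 10.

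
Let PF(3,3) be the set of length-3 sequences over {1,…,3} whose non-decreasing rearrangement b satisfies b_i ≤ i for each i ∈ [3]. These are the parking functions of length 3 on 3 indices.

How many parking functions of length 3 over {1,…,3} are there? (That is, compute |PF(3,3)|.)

16

|PF| = 1·4^2 = 1·16 = 16
Check (2,2,1) → sorted (1,2,2): b_i ≤ i ∀i, a PF.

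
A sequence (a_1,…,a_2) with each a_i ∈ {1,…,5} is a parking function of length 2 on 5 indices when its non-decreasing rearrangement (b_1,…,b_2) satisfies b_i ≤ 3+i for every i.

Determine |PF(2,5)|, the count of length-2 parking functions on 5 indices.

Count = (5+1−2)·(5+1)^{2−1} = 4×6 = 24 (Pollak)
One tuple (4,5) → sorted (4,5): b_i ≤ 3+i ∀i, a PF.

24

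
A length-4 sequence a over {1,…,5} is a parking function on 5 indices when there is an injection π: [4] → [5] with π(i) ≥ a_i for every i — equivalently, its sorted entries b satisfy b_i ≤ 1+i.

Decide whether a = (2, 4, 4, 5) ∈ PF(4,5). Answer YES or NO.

NO

Rearranged: b = (2, 4, 4, 5).
  b_1=2 ≤ 2
  b_2=4 > 3
  fails at i=2 ⇒ NO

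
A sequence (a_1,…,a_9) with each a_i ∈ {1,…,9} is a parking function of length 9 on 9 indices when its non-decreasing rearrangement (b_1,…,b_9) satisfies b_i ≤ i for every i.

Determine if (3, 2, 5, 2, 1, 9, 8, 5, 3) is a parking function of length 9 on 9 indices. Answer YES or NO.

Order a: b = (1, 2, 2, 3, 3, 5, 5, 8, 9).
  b_1=1 ≤ 1
  b_2=2 ≤ 2
  b_3=2 ≤ 3
  b_4=3 ≤ 4
  b_5=3 ≤ 5
  b_6=5 ≤ 6
  b_7=5 ≤ 7
  b_8=8 ≤ 8
  b_9=9 ≤ 9
All bounds hold ⇒ YES

YES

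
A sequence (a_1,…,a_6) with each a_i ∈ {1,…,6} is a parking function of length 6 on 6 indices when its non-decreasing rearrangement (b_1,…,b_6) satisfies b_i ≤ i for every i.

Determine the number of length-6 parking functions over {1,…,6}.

16807

|PF(6,6)| = 1·7^5 = 1×16807 = 16807
Example (4,1,2,2,6,2) → sorted (1,2,2,2,4,6): b_i ≤ i ∀i, a PF.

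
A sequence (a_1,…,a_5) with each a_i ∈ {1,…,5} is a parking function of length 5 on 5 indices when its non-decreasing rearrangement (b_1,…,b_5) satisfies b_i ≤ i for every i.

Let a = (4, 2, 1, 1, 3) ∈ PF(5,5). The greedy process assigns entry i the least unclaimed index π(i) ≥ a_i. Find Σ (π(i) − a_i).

Σπ = 15 ({1..5} each once); Σa = 4+2+1+1+3 = 11; disp = 15−11 = 4.

4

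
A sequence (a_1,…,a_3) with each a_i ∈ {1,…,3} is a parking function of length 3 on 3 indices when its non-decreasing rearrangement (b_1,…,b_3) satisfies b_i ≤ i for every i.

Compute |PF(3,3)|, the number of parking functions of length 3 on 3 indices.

|PF| = (4−3)·4^(3−1) = 1·16 = 16
Example (2,2,1) → sorted (1,2,2): b_i ≤ i ∀i, a PF.

16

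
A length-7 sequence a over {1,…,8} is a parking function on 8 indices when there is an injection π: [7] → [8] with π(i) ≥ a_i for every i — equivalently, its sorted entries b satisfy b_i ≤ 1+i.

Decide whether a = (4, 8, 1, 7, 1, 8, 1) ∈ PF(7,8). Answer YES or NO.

NO

Rearranged: b = (1, 1, 1, 4, 7, 8, 8).
  b_1=1 ≤ 2
  b_2=1 ≤ 3
  b_3=1 ≤ 4
  b_4=4 ≤ 5
  b_5=7 > 6
  fails at i=5 ⇒ NO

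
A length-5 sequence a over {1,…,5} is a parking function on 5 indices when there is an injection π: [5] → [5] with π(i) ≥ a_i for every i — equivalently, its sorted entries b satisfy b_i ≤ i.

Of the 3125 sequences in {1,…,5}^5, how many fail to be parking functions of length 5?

1829

Count = (5−5+1)·(5+1)^(5−1) = 1 · 1296 = 1296 (Konheim–Weiss)
One tuple (4,4,4,4,2) → sorted (2,4,4,4,4): b_1=2>1, not a PF.
So 3125 − 1296 = 1829 fail.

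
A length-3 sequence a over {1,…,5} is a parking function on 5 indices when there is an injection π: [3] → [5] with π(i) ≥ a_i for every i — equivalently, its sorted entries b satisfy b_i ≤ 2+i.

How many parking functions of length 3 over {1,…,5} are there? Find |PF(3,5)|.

108

|PF| = (6−3)·6^(3−1) = 3×36 = 108 (Pollak)
Check (1,4,3) → sorted (1,3,4): b_i ≤ 2+i ∀i, a PF.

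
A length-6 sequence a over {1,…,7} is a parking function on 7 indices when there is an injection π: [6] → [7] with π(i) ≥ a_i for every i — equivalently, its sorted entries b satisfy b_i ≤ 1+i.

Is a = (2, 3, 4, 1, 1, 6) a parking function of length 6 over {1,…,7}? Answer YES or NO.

YES

Sorted: b = (1, 1, 2, 3, 4, 6).
  b_1=1 ≤ 2
  b_2=1 ≤ 3
  b_3=2 ≤ 4
  b_4=3 ≤ 5
  b_5=4 ≤ 6
  b_6=6 ≤ 7
All bounds hold ⇒ YES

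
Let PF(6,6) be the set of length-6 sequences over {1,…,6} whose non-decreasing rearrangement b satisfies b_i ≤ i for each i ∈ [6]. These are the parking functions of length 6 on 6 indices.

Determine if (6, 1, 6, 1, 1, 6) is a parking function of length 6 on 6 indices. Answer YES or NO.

NO

Rearranged: b = (1, 1, 1, 6, 6, 6).
  b_1=1 ≤ 1
  b_2=1 ≤ 2
  b_3=1 ≤ 3
  b_4=6 > 4
  fails at i=4 ⇒ NO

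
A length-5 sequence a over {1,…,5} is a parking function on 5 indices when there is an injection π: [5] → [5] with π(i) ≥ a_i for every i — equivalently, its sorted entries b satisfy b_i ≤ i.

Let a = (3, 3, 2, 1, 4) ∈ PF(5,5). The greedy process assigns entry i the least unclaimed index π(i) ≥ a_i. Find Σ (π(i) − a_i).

2

Σπ(i) = 1+…+5 = 15; Σa = 3+3+2+1+4 = 13; disp = 15−13 = 2.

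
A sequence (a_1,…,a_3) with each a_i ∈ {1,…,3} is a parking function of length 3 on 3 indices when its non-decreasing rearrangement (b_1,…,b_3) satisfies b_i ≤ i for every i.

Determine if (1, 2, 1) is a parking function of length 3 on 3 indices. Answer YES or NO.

Rearranged: b = (1, 1, 2).
  b_1=1 ≤ 1
  b_2=1 ≤ 2
  b_3=2 ≤ 3
All bounds hold ⇒ YES

YES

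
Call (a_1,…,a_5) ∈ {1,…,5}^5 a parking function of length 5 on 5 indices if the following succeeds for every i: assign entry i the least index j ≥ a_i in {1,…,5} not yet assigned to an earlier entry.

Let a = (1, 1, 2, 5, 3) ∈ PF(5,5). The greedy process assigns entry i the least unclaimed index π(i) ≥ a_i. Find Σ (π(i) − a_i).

Σπ = 15 ({1..5} each once); Σa = 1+1+2+5+3 = 12; disp = 15−12 = 3.

3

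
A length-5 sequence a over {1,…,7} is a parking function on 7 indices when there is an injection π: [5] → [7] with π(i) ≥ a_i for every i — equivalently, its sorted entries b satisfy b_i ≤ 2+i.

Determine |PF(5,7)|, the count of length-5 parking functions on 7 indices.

Count = (8−5)·8^(5−1) = 3×4096 = 12288
Example (2,4,5,3,5) → sorted (2,3,4,5,5): b_i ≤ 2+i ∀i, a PF.

12288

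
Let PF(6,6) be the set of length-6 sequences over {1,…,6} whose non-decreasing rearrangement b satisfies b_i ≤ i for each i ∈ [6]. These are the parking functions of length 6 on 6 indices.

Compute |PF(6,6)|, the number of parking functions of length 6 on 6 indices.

|PF(6,6)| = (7−6)·7^(6−1) = 1 · 16807 = 16807 [KW]
Check (4,6,3,1,1,1) → sorted (1,1,1,3,4,6): b_i ≤ i ∀i, a PF.

16807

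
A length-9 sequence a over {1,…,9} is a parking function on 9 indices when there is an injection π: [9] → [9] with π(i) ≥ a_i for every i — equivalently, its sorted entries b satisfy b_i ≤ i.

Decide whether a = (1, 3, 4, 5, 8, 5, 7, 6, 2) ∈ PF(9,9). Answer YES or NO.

YES

Order a: b = (1, 2, 3, 4, 5, 5, 6, 7, 8).
  b_1=1 ≤ 1
  b_2=2 ≤ 2
  b_3=3 ≤ 3
  b_4=4 ≤ 4
  b_5=5 ≤ 5
  b_6=5 ≤ 6
  b_7=6 ≤ 7
  b_8=7 ≤ 8
  b_9=8 ≤ 9
All bounds hold ⇒ YES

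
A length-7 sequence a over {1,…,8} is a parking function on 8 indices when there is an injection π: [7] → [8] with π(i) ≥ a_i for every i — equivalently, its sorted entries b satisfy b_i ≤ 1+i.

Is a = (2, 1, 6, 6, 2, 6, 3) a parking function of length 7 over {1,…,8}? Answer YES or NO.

Sorted: b = (1, 2, 2, 3, 6, 6, 6).
  b_1=1 ≤ 2
  b_2=2 ≤ 3
  b_3=2 ≤ 4
  b_4=3 ≤ 5
  b_5=6 ≤ 6
  b_6=6 ≤ 7
  b_7=6 ≤ 8
All bounds hold ⇒ YES

YES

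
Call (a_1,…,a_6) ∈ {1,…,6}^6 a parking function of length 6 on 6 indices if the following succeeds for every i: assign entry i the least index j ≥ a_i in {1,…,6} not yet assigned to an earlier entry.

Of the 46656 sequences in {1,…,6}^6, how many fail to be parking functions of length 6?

29849

|PF(6,6)| = (6−6+1)·(6+1)^(6−1) = 1×16807 = 16807
E.g. (4,4,1,5,5,4) → sorted (1,4,4,4,5,5): b_2=4>2, not a PF.
So 46656 − 16807 = 29849 fail.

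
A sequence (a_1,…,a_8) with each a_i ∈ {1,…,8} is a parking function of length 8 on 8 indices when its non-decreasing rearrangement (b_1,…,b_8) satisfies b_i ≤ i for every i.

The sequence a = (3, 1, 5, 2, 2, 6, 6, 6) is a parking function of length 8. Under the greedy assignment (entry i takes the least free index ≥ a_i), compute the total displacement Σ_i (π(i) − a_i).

Σπ(i) = 1+…+8 = 36; Σa = 3+1+5+2+2+6+6+6 = 31; disp = 36−31 = 5.

5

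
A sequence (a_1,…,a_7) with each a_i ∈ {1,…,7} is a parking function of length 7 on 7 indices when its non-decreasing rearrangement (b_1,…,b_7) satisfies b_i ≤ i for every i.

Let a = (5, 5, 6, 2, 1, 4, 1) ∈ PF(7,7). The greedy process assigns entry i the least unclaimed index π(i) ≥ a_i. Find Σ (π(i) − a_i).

4

Σπ = 7·8/2 = 28 (π permutes [7]); Σa = 5+5+6+2+1+4+1 = 24; disp = 28−24 = 4.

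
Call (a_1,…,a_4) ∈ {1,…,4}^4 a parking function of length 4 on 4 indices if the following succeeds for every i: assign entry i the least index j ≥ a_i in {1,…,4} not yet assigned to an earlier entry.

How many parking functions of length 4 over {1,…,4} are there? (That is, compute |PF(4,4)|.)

125

#PF = (4+1−4)·(4+1)^{4−1} = 1·125 = 125 (Pollak)
Check (2,2,1,4) → sorted (1,2,2,4): b_i ≤ i ∀i, a PF.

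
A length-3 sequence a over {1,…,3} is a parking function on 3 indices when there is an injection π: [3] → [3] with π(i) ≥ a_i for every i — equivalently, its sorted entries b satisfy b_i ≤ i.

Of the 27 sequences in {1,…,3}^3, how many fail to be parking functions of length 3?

|PF| = 1·4^2 = 1×16 = 16 (Pollak)
Example (2,3,2) → sorted (2,2,3): b_1=2>1, not a PF.
Total 27; non-PF = 27−16 = 11

11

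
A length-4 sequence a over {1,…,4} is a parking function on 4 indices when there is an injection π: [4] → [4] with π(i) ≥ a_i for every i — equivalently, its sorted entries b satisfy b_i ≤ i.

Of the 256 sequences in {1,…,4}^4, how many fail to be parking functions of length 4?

131

|PF| = 1·5^3 = 1·125 = 125
Example (2,3,4,4) → sorted (2,3,4,4): b_1=2>1, not a PF.
4^4 − 125 = 256 − 125 = 131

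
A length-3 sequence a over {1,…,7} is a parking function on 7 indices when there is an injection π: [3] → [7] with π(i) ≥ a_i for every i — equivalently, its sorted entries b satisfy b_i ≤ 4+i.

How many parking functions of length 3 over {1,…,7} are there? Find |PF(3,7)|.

320

|PF(3,7)| = (7−3+1)·(7+1)^(3−1) = 5 · 64 = 320
Example (2,5,1) → sorted (1,2,5): b_i ≤ 4+i ∀i, a PF.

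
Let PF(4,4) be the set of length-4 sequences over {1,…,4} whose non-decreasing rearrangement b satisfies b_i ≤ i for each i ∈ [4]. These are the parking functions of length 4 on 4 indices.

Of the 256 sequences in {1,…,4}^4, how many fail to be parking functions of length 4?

Count = (4−4+1)·(4+1)^(4−1) = 1 · 125 = 125 [KW]
One tuple (3,3,4,4) → sorted (3,3,4,4): b_1=3>1, not a PF.
Total 256; non-PF = 256−125 = 131

131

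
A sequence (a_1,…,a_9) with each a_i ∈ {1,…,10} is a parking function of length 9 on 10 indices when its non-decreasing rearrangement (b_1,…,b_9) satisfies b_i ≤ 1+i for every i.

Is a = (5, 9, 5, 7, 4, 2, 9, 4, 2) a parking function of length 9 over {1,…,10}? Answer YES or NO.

Order a: b = (2, 2, 4, 4, 5, 5, 7, 9, 9).
  b_1=2 ≤ 2
  b_2=2 ≤ 3
  b_3=4 ≤ 4
  b_4=4 ≤ 5
  b_5=5 ≤ 6
  b_6=5 ≤ 7
  b_7=7 ≤ 8
  b_8=9 ≤ 9
  b_9=9 ≤ 10
All bounds hold ⇒ YES

YES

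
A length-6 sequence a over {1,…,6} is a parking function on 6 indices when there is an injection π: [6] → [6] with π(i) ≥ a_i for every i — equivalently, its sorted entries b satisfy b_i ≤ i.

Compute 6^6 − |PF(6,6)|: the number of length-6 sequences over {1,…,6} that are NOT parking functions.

29849

#PF = (7−6)·7^(6−1) = 1 · 16807 = 16807 [KW]
E.g. (3,1,5,6,4,5) → sorted (1,3,4,5,5,6): b_2=3>2, not a PF.
So 46656 − 16807 = 29849 fail.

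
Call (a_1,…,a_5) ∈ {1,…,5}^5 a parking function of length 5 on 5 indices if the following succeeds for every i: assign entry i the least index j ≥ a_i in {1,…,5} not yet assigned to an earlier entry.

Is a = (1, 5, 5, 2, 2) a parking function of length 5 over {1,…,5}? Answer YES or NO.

NO

Rearranged: b = (1, 2, 2, 5, 5).
  b_1=1 ≤ 1
  b_2=2 ≤ 2
  b_3=2 ≤ 3
  b_4=5 > 4
  fails at i=4 ⇒ NO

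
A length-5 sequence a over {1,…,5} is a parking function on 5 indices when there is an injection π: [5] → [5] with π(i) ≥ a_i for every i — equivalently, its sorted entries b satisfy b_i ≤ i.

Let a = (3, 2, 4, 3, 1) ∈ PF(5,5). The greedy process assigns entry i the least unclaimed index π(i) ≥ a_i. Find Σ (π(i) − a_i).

2

Σπ = 15 ({1..5} each once); Σa = 3+2+4+3+1 = 13; disp = 15−13 = 2.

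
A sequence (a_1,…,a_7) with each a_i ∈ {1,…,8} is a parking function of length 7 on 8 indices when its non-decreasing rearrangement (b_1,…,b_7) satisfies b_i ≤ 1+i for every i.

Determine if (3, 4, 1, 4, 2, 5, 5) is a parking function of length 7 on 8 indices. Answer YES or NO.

YES

Order a: b = (1, 2, 3, 4, 4, 5, 5).
  b_1=1 ≤ 2
  b_2=2 ≤ 3
  b_3=3 ≤ 4
  b_4=4 ≤ 5
  b_5=4 ≤ 6
  b_6=5 ≤ 7
  b_7=5 ≤ 8
All bounds hold ⇒ YES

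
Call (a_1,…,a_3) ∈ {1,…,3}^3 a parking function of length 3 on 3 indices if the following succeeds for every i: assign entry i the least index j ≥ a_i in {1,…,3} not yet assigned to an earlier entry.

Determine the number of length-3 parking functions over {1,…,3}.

|PF| = (4−3)·4^(3−1) = 1×16 = 16
Check (1,2,2) → sorted (1,2,2): b_i ≤ i ∀i, a PF.

16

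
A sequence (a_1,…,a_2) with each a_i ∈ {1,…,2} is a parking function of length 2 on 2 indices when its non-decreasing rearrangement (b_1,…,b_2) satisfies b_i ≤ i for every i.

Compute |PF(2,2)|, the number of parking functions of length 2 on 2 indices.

#PF = (2+1−2)·(2+1)^{2−1} = 1 · 3 = 3
Check (1,1) → sorted (1,1): b_i ≤ i ∀i, a PF.

3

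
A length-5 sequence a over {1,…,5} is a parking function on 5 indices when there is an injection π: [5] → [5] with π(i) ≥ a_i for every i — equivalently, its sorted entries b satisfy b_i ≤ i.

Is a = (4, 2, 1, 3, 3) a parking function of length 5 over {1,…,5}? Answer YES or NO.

YES

Sorted: b = (1, 2, 3, 3, 4).
  b_1=1 ≤ 1
  b_2=2 ≤ 2
  b_3=3 ≤ 3
  b_4=3 ≤ 4
  b_5=4 ≤ 5
All bounds hold ⇒ YES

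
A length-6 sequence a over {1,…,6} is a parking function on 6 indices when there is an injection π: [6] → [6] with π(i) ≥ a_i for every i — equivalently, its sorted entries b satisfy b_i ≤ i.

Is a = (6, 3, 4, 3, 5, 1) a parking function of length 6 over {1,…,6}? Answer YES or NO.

Sorted: b = (1, 3, 3, 4, 5, 6).
  b_1=1 ≤ 1
  b_2=3 > 2
  fails at i=2 ⇒ NO

NO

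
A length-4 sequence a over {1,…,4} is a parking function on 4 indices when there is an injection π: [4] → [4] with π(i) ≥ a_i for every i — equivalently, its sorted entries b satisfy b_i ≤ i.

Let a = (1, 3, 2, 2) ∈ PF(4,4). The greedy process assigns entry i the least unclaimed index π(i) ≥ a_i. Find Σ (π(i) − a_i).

2

Σπ(i) = 1+…+4 = 10; Σa = 1+3+2+2 = 8; disp = 10−8 = 2.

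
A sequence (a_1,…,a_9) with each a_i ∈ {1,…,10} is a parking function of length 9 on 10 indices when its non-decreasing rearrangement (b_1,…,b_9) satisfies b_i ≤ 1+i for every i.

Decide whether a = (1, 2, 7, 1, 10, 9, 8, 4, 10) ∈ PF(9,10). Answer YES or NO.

Order a: b = (1, 1, 2, 4, 7, 8, 9, 10, 10).
  b_1=1 ≤ 2
  b_2=1 ≤ 3
  b_3=2 ≤ 4
  b_4=4 ≤ 5
  b_5=7 > 6
  fails at i=5 ⇒ NO

NO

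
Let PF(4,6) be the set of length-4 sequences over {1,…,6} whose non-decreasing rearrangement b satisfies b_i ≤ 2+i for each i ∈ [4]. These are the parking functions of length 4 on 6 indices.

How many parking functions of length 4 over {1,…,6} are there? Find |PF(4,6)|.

Count = (6+1−4)·(6+1)^{4−1} = 3·343 = 1029
E.g. (3,4,6,5) → sorted (3,4,5,6): b_i ≤ 2+i ∀i, a PF.

1029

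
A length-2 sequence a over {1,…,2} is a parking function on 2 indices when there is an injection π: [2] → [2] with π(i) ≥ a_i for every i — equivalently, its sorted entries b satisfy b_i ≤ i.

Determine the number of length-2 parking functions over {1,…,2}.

#PF = 1·3^1 = 1·3 = 3 (Konheim–Weiss)
Check (2,1) → sorted (1,2): b_i ≤ i ∀i, a PF.

3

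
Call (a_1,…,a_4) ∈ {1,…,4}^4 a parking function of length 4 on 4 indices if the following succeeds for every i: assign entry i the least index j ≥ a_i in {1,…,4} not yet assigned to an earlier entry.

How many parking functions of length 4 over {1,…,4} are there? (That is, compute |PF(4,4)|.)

|PF| = (5−4)·5^(4−1) = 1 · 125 = 125 [KW]
E.g. (3,1,3,1) → sorted (1,1,3,3): b_i ≤ i ∀i, a PF.

125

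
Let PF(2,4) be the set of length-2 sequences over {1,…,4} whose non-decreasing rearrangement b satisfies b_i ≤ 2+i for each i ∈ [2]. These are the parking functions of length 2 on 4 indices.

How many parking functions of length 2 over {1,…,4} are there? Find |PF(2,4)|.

Count = (4−2+1)·(4+1)^(2−1) = 3 · 5 = 15 [KW]
One tuple (2,4) → sorted (2,4): b_i ≤ 2+i ∀i, a PF.

15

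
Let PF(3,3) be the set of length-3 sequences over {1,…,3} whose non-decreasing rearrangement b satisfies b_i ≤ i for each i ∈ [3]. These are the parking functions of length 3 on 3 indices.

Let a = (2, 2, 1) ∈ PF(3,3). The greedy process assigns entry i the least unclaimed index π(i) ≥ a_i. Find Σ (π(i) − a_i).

Σπ = 6 ({1..3} each once); Σa = 2+2+1 = 5; disp = 6−5 = 1.

1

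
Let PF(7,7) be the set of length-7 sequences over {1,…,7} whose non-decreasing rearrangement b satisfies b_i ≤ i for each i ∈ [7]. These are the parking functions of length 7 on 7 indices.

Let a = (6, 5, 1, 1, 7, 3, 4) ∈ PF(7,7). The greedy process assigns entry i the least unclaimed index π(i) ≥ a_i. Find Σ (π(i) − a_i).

1

Σπ = 28 ({1..7} each once); Σa = 6+5+1+1+7+3+4 = 27; disp = 28−27 = 1.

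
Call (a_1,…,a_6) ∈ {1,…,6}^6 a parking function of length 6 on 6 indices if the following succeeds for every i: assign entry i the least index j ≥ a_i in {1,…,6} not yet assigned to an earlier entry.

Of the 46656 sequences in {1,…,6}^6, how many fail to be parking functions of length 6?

29849

#PF = 1·7^5 = 1 · 16807 = 16807 (Pollak)
One tuple (6,2,3,2,6,4) → sorted (2,2,3,4,6,6): b_1=2>1, not a PF.
Total 46656; non-PF = 46656−16807 = 29849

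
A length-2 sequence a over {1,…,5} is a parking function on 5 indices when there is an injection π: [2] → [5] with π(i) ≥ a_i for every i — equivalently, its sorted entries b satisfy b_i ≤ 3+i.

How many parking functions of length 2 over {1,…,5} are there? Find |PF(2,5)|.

|PF(2,5)| = 4·6^1 = 4 · 6 = 24 (Konheim–Weiss)
E.g. (2,3) → sorted (2,3): b_i ≤ 3+i ∀i, a PF.

24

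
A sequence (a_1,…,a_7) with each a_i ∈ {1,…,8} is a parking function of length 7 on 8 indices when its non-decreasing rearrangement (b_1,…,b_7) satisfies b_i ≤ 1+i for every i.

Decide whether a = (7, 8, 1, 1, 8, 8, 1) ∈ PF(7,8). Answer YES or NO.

NO

Order a: b = (1, 1, 1, 7, 8, 8, 8).
  b_1=1 ≤ 2
  b_2=1 ≤ 3
  b_3=1 ≤ 4
  b_4=7 > 5
  fails at i=4 ⇒ NO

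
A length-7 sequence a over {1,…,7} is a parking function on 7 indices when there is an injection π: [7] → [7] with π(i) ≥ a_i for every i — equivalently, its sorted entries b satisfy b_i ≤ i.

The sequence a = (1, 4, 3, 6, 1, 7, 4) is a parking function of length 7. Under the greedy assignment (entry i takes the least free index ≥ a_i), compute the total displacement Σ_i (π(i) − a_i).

2

Σπ(i) = 1+…+7 = 28; Σa = 1+4+3+6+1+7+4 = 26; disp = 28−26 = 2.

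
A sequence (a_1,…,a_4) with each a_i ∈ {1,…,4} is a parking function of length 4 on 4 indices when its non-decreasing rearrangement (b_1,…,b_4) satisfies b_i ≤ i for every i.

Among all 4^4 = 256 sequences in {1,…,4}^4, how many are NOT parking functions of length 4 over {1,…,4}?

131

Count = (4+1−4)·(4+1)^{4−1} = 1·125 = 125 [KW]
E.g. (4,4,4,3) → sorted (3,4,4,4): b_1=3>1, not a PF.
4^4 − 125 = 256 − 125 = 131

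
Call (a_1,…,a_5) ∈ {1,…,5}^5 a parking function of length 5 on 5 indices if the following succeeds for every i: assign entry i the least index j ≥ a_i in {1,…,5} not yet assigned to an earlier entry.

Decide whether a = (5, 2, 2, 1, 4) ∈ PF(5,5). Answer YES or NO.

Order a: b = (1, 2, 2, 4, 5).
  b_1=1 ≤ 1
  b_2=2 ≤ 2
  b_3=2 ≤ 3
  b_4=4 ≤ 4
  b_5=5 ≤ 5
All bounds hold ⇒ YES

YES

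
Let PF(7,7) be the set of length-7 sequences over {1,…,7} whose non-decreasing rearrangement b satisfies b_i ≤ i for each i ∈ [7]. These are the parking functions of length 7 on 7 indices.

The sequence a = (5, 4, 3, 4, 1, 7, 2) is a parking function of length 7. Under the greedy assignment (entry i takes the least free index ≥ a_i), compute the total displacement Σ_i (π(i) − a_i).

2

Σπ = 28 ({1..7} each once); Σa = 5+4+3+4+1+7+2 = 26; disp = 28−26 = 2.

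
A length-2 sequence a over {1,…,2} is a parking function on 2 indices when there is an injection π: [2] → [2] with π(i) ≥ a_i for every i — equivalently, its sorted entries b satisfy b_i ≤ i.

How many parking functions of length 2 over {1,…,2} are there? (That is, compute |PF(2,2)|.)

|PF(2,2)| = 1·3^1 = 1×3 = 3
Check (1,1) → sorted (1,1): b_i ≤ i ∀i, a PF.

3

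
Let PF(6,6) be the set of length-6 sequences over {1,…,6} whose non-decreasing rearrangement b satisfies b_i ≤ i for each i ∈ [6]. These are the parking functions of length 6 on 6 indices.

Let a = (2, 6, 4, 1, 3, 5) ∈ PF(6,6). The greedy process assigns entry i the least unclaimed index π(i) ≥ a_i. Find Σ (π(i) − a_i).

Σπ = 21 ({1..6} each once); Σa = 2+6+4+1+3+5 = 21; disp = 21−21 = 0.

0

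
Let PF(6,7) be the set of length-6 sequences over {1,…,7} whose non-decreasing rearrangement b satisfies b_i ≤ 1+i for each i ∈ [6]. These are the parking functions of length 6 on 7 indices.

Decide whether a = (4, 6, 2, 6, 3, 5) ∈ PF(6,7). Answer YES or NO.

Rearranged: b = (2, 3, 4, 5, 6, 6).
  b_1=2 ≤ 2
  b_2=3 ≤ 3
  b_3=4 ≤ 4
  b_4=5 ≤ 5
  b_5=6 ≤ 6
  b_6=6 ≤ 7
All bounds hold ⇒ YES

YES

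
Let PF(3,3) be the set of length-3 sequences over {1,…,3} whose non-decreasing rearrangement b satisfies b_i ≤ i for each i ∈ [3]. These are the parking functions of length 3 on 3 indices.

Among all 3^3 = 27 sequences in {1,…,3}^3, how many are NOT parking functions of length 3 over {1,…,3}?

11

Count = (3+1−3)·(3+1)^{3−1} = 1×16 = 16 (Pollak)
Example (1,3,3) → sorted (1,3,3): b_2=3>2, not a PF.
3^3 − 16 = 27 − 16 = 11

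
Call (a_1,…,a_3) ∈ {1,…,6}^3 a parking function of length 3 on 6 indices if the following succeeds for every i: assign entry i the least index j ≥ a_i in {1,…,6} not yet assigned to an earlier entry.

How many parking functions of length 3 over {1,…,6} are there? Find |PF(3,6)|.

196

|PF| = (6+1−3)·(6+1)^{3−1} = 4 · 49 = 196 [KW]
Check (3,1,2) → sorted (1,2,3): b_i ≤ 3+i ∀i, a PF.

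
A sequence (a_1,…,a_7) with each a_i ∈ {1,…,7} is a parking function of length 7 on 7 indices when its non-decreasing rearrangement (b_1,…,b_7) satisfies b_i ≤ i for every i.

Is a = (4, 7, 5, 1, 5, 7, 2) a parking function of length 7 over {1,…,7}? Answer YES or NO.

NO

Order a: b = (1, 2, 4, 5, 5, 7, 7).
  b_1=1 ≤ 1
  b_2=2 ≤ 2
  b_3=4 > 3
  fails at i=3 ⇒ NO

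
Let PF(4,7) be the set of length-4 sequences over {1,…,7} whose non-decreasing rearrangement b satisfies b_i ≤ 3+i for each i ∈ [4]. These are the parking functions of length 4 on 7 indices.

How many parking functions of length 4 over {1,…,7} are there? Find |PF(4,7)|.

2048

#PF = (7−4+1)·(7+1)^(4−1) = 4×512 = 2048
One tuple (1,4,3,3) → sorted (1,3,3,4): b_i ≤ 3+i ∀i, a PF.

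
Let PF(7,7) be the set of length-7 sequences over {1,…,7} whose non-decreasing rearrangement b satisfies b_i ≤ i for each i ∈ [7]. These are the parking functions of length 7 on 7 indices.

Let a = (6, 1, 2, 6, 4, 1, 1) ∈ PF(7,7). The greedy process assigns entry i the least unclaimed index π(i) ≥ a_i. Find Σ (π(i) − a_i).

Σπ(i) = 1+…+7 = 28; Σa = 6+1+2+6+4+1+1 = 21; disp = 28−21 = 7.

7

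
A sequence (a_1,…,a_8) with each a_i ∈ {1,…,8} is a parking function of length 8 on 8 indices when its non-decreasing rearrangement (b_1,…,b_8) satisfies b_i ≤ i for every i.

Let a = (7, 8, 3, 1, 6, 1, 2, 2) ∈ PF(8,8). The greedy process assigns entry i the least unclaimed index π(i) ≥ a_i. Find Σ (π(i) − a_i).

6

Σπ(i) = 1+…+8 = 36; Σa = 7+8+3+1+6+1+2+2 = 30; disp = 36−30 = 6.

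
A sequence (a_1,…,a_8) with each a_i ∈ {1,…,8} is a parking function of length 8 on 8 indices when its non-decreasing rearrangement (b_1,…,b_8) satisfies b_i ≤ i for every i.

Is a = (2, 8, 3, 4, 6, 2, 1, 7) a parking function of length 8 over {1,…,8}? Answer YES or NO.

YES

Rearranged: b = (1, 2, 2, 3, 4, 6, 7, 8).
  b_1=1 ≤ 1
  b_2=2 ≤ 2
  b_3=2 ≤ 3
  b_4=3 ≤ 4
  b_5=4 ≤ 5
  b_6=6 ≤ 6
  b_7=7 ≤ 7
  b_8=8 ≤ 8
All bounds hold ⇒ YES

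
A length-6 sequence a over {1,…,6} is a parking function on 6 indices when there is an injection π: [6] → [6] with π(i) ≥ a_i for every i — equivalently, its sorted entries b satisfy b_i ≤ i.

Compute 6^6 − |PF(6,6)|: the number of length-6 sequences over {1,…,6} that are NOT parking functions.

29849

#PF = (7−6)·7^(6−1) = 1·16807 = 16807
Check (3,5,6,3,5,5) → sorted (3,3,5,5,5,6): b_1=3>1, not a PF.
So 46656 − 16807 = 29849 fail.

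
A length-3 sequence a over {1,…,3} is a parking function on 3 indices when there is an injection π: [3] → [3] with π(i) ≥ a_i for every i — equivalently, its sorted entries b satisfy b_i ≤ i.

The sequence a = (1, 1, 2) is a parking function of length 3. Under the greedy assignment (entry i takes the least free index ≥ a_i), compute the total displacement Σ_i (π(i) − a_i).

Σπ = 3·4/2 = 6 (π permutes [3]); Σa = 1+1+2 = 4; disp = 6−4 = 2.

2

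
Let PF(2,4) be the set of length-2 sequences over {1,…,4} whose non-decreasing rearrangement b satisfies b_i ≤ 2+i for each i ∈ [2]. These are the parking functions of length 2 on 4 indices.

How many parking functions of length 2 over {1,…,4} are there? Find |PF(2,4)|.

15

#PF = 3·5^1 = 3·5 = 15 [KW]
Example (3,2) → sorted (2,3): b_i ≤ 2+i ∀i, a PF.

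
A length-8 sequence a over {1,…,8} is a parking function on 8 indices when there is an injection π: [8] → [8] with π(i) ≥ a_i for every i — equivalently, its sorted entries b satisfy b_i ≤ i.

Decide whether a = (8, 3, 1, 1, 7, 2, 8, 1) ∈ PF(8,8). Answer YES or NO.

NO

Order a: b = (1, 1, 1, 2, 3, 7, 8, 8).
  b_1=1 ≤ 1
  b_2=1 ≤ 2
  b_3=1 ≤ 3
  b_4=2 ≤ 4
  b_5=3 ≤ 5
  b_6=7 > 6
  fails at i=6 ⇒ NO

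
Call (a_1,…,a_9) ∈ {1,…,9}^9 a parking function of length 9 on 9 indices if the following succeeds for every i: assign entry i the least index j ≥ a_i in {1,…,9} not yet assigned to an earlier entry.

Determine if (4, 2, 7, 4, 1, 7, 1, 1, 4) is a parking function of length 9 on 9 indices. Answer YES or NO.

Sorted: b = (1, 1, 1, 2, 4, 4, 4, 7, 7).
  b_1=1 ≤ 1
  b_2=1 ≤ 2
  b_3=1 ≤ 3
  b_4=2 ≤ 4
  b_5=4 ≤ 5
  b_6=4 ≤ 6
  b_7=4 ≤ 7
  b_8=7 ≤ 8
  b_9=7 ≤ 9
All bounds hold ⇒ YES

YES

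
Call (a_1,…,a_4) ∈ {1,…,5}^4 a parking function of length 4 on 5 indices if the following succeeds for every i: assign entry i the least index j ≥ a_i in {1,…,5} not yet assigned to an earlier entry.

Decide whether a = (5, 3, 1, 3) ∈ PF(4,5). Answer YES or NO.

YES

Sorted: b = (1, 3, 3, 5).
  b_1=1 ≤ 2
  b_2=3 ≤ 3
  b_3=3 ≤ 4
  b_4=5 ≤ 5
All bounds hold ⇒ YES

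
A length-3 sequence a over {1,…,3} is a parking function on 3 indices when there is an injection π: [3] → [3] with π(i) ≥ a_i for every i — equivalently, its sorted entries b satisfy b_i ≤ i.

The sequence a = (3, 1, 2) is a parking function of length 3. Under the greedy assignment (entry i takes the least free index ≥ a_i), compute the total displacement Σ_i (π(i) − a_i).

Σπ(i) = 1+…+3 = 6; Σa = 3+1+2 = 6; disp = 6−6 = 0.

0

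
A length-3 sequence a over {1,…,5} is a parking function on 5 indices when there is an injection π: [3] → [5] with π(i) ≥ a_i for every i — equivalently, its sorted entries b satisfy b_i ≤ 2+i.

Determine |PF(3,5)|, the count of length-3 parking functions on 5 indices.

108

#PF = 3·6^2 = 3·36 = 108 (Konheim–Weiss)
Example (2,5,2) → sorted (2,2,5): b_i ≤ 2+i ∀i, a PF.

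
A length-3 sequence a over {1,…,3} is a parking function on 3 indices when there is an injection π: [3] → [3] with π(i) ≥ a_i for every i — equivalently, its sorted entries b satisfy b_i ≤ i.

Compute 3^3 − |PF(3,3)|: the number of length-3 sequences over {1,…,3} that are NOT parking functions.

Count = (3+1−3)·(3+1)^{3−1} = 1·16 = 16 [KW]
Check (2,2,2) → sorted (2,2,2): b_1=2>1, not a PF.
3^3 − 16 = 27 − 16 = 11

11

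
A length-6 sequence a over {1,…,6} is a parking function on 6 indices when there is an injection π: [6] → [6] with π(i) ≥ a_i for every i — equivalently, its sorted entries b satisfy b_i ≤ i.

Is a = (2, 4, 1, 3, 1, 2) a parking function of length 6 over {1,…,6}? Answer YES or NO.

YES

Rearranged: b = (1, 1, 2, 2, 3, 4).
  b_1=1 ≤ 1
  b_2=1 ≤ 2
  b_3=2 ≤ 3
  b_4=2 ≤ 4
  b_5=3 ≤ 5
  b_6=4 ≤ 6
All bounds hold ⇒ YES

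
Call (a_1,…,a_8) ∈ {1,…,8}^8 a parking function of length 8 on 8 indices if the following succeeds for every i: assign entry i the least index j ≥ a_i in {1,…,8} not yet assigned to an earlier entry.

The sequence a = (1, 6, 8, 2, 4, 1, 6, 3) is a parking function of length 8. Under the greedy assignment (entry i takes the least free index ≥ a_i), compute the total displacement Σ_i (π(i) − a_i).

Σπ(i) = 1+…+8 = 36; Σa = 1+6+8+2+4+1+6+3 = 31; disp = 36−31 = 5.

5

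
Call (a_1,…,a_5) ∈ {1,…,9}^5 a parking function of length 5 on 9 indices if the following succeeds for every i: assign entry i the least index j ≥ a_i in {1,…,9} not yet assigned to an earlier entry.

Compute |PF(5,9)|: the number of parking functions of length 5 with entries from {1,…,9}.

50000

Count = (9+1−5)·(9+1)^{5−1} = 5×10000 = 50000 (Pollak)
One tuple (6,8,8,4,3) → sorted (3,4,6,8,8): b_i ≤ 4+i ∀i, a PF.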